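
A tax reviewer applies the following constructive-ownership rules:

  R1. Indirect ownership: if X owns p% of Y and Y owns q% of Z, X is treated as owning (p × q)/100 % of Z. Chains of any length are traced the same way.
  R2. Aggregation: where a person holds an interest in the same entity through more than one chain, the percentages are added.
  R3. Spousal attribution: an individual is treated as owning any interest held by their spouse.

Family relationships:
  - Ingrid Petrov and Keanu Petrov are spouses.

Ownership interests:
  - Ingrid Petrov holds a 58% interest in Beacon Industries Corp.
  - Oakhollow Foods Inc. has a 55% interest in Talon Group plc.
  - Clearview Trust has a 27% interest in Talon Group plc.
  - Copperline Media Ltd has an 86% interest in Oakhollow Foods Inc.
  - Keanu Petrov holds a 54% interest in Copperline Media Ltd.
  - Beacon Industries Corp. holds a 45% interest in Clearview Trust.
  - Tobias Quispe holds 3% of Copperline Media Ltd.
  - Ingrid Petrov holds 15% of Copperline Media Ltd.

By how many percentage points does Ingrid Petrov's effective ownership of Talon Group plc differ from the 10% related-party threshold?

29.684

By spousal attribution (R3), Ingrid Petrov is treated as also owning Keanu Petrov's interest in Copperline Media Ltd, giving 15% + 54% = 69%.
Chain via Copperline Media Ltd → Oakhollow Foods Inc. (R1): 69% × 86% × 55% = 32.637% of Talon Group plc.
Chain via Beacon Industries Corp. → Clearview Trust (R1): 58% × 45% × 27% = 7.047% of Talon Group plc.
Aggregating (R2): 32.637% + 7.047% = 39.684%.
39.684% exceeds the 10% threshold by 29.684 percentage points.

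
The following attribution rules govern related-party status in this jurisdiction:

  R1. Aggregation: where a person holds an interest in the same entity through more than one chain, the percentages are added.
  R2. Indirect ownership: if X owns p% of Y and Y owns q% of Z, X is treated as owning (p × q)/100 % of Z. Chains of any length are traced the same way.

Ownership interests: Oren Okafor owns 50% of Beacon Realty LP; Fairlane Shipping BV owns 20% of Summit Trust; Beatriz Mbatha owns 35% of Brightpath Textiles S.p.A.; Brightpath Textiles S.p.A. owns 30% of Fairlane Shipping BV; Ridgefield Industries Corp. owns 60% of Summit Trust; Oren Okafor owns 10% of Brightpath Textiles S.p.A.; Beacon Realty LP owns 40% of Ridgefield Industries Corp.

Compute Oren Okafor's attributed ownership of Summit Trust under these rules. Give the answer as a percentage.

12.6%

Chain via Beacon Realty LP → Ridgefield Industries Corp. (R2): 50% × 40% × 60% = 12% of Summit Trust.
Chain via Brightpath Textiles S.p.A. → Fairlane Shipping BV (R2): 10% × 30% × 20% = 0.6% of Summit Trust.
Aggregating (R1): 12% + 0.6% = 12.6%.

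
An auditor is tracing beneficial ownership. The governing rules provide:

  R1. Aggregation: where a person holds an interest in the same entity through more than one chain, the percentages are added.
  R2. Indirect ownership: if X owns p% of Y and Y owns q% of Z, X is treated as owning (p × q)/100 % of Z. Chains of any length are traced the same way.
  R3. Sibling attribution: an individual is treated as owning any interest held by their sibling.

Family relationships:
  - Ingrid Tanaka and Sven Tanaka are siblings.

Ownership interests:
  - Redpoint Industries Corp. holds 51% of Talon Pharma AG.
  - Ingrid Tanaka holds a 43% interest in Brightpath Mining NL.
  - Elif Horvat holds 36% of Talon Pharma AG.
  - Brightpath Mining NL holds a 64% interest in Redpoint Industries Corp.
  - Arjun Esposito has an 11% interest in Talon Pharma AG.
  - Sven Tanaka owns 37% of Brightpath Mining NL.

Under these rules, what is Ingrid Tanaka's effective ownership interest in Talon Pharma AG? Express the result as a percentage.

By sibling attribution (R3), Ingrid Tanaka is treated as also owning Sven Tanaka's interest in Brightpath Mining NL, giving 43% + 37% = 80%.
Chain via Brightpath Mining NL → Redpoint Industries Corp. (R2): 80% × 64% × 51% = 26.112% of Talon Pharma AG.

26.112%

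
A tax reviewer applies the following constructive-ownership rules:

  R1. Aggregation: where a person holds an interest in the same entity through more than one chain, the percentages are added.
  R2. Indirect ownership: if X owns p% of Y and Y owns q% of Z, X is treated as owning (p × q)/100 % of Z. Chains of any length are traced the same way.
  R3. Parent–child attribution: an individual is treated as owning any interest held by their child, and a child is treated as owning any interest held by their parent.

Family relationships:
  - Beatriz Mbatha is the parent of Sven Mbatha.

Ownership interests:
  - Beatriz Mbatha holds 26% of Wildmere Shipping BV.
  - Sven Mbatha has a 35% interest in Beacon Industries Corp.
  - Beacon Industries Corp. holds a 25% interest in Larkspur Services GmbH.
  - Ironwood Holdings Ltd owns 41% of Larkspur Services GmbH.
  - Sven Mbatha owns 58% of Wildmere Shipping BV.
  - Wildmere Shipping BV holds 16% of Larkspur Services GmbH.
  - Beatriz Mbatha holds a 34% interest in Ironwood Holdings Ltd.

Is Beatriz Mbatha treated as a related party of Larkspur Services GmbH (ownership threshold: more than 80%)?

No

By parent–child attribution (R3), Beatriz Mbatha is treated as also owning Sven Mbatha's interest in Wildmere Shipping BV, giving 26% + 58% = 84%.
By parent–child attribution (R3), Beatriz Mbatha is treated as owning Sven Mbatha's 35% interest in Beacon Industries Corp.
Chain via Wildmere Shipping BV (R2): 84% × 16% = 13.44% of Larkspur Services GmbH.
Chain via Ironwood Holdings Ltd (R2): 34% × 41% = 13.94% of Larkspur Services GmbH.
Chain via Beacon Industries Corp. (R2): 35% × 25% = 8.75% of Larkspur Services GmbH.
Aggregating (R1): 13.44% + 13.94% + 8.75% = 36.13%.
36.13% does not exceed the 80% threshold, so Beatriz is not a related party to Larkspur Services GmbH.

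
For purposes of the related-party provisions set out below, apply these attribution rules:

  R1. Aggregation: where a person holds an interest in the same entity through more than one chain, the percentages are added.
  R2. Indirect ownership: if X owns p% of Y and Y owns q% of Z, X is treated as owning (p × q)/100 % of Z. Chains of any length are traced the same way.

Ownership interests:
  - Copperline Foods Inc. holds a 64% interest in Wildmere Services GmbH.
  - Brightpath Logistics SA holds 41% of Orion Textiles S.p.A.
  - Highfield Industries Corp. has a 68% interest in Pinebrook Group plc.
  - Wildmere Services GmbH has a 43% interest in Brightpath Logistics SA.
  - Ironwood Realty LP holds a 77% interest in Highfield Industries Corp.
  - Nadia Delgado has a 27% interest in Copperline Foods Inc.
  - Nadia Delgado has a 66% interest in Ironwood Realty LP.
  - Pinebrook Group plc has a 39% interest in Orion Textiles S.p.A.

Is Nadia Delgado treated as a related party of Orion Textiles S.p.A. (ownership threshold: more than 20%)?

No

Chain via Ironwood Realty LP → Highfield Industries Corp. → Pinebrook Group plc (R2): 66% × 77% × 68% × 39% = 13.477464% of Orion Textiles S.p.A.
Chain via Copperline Foods Inc. → Wildmere Services GmbH → Brightpath Logistics SA (R2): 27% × 64% × 43% × 41% = 3.046464% of Orion Textiles S.p.A.
Aggregating (R1): 13.477464% + 3.046464% = 16.523928%.
16.523928% does not exceed the 20% threshold, so Nadia is not a related party to Orion Textiles S.p.A.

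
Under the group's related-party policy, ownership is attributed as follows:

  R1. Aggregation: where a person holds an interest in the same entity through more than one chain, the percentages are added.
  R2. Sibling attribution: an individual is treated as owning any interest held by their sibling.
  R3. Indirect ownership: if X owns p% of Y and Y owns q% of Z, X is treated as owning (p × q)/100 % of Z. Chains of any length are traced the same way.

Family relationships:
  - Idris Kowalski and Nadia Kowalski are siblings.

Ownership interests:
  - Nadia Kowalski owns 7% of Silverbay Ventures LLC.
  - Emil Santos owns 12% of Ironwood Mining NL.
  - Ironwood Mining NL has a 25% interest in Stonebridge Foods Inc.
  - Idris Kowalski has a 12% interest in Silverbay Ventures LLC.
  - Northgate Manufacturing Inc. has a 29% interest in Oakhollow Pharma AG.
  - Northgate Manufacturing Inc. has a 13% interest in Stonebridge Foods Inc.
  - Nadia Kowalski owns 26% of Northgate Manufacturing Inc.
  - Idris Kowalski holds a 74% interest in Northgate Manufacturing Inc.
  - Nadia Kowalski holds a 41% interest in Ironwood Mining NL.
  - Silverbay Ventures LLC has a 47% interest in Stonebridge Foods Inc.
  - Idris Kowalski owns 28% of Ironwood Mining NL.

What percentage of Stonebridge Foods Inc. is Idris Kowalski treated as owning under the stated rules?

By sibling attribution (R2), Idris Kowalski is treated as also owning Nadia Kowalski's interest in Ironwood Mining NL, giving 28% + 41% = 69%.
By sibling attribution (R2), Idris Kowalski is treated as also owning Nadia Kowalski's interest in Silverbay Ventures LLC, giving 12% + 7% = 19%.
By sibling attribution (R2), Idris Kowalski is treated as also owning Nadia Kowalski's interest in Northgate Manufacturing Inc, giving 74% + 26% = 100%.
Chain via Ironwood Mining NL (R3): 69% × 25% = 17.25% of Stonebridge Foods Inc.
Chain via Silverbay Ventures LLC (R3): 19% × 47% = 8.93% of Stonebridge Foods Inc.
Chain via Northgate Manufacturing Inc. (R3): 100% × 13% = 13% of Stonebridge Foods Inc.
Aggregating (R1): 17.25% + 8.93% + 13% = 39.18%.

39.18%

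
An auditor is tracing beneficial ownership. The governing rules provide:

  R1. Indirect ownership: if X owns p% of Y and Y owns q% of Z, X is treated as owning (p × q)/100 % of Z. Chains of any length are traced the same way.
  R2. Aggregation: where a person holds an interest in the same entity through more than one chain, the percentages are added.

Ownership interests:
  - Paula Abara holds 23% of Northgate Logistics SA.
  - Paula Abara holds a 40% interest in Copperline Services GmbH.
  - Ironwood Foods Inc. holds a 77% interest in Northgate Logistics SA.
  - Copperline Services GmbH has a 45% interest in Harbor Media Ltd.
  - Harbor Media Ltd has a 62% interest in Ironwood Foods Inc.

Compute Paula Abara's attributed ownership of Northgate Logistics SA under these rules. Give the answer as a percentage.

31.5932%

Chain via Copperline Services GmbH → Harbor Media Ltd → Ironwood Foods Inc. (R1): 40% × 45% × 62% × 77% = 8.5932% of Northgate Logistics SA.
Direct interest in Northgate Logistics SA: 23%.
Aggregating (R2): 8.5932% + 23% = 31.5932%.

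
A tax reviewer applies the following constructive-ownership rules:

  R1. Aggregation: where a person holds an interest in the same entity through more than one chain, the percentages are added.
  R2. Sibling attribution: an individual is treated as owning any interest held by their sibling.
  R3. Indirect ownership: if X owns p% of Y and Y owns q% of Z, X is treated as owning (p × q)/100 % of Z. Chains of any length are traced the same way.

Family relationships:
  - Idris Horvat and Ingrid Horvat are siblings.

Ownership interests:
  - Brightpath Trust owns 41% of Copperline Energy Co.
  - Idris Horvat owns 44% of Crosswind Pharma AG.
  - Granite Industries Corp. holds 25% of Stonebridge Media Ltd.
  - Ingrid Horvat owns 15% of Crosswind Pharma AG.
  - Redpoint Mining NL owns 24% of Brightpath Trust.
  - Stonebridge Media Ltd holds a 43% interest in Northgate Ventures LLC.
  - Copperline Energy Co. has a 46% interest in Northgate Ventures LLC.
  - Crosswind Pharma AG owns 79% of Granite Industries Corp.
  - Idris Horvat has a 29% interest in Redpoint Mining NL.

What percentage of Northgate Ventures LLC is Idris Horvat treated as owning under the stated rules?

By sibling attribution (R2), Idris Horvat is treated as also owning Ingrid Horvat's interest in Crosswind Pharma AG, giving 44% + 15% = 59%.
Chain via Crosswind Pharma AG → Granite Industries Corp. → Stonebridge Media Ltd (R3): 59% × 79% × 25% × 43% = 5.010575% of Northgate Ventures LLC.
Chain via Redpoint Mining NL → Brightpath Trust → Copperline Energy Co. (R3): 29% × 24% × 41% × 46% = 1.312656% of Northgate Ventures LLC.
Aggregating (R1): 5.010575% + 1.312656% = 6.323231%.

6.323231%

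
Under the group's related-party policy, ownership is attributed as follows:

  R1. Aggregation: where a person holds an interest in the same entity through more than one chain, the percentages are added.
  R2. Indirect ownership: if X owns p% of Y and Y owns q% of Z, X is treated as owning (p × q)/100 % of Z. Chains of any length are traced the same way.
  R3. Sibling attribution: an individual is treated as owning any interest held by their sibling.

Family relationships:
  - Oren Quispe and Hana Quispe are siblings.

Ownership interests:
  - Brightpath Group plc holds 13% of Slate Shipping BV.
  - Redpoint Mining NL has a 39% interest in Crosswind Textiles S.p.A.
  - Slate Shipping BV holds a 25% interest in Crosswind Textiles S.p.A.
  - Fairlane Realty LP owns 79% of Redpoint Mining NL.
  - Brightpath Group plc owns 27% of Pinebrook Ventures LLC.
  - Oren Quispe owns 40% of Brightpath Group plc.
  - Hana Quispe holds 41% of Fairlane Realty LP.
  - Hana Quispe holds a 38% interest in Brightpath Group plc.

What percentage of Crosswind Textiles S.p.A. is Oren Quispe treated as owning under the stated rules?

15.1671%

By sibling attribution (R3), Oren Quispe is treated as also owning Hana Quispe's interest in Brightpath Group plc, giving 40% + 38% = 78%.
By sibling attribution (R3), Oren Quispe is treated as owning Hana Quispe's 41% interest in Fairlane Realty LP.
Chain via Brightpath Group plc → Slate Shipping BV (R2): 78% × 13% × 25% = 2.535% of Crosswind Textiles S.p.A.
Chain via Fairlane Realty LP → Redpoint Mining NL (R2): 41% × 79% × 39% = 12.6321% of Crosswind Textiles S.p.A.
Aggregating (R1): 2.535% + 12.6321% = 15.1671%.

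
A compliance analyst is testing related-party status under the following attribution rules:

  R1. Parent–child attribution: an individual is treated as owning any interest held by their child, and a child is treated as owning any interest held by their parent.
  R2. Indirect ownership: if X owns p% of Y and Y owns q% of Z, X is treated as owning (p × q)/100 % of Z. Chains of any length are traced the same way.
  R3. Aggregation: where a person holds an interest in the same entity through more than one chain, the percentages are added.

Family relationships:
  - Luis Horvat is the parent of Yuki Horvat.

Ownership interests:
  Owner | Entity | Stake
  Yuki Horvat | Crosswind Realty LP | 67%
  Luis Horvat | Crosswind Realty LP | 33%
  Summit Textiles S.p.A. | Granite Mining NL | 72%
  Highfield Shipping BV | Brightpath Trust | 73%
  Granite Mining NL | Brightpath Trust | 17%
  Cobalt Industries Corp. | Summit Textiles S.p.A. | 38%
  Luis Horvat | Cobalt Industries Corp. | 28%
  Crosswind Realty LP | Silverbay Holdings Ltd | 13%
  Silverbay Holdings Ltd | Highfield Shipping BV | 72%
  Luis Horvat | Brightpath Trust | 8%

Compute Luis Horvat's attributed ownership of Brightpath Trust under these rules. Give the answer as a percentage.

16.135136%

By parent–child attribution (R1), Luis Horvat is treated as also owning Yuki Horvat's interest in Crosswind Realty LP, giving 33% + 67% = 100%.
Chain via Crosswind Realty LP → Silverbay Holdings Ltd → Highfield Shipping BV (R2): 100% × 13% × 72% × 73% = 6.8328% of Brightpath Trust.
Chain via Cobalt Industries Corp. → Summit Textiles S.p.A. → Granite Mining NL (R2): 28% × 38% × 72% × 17% = 1.302336% of Brightpath Trust.
Direct interest in Brightpath Trust: 8%.
Aggregating (R3): 6.8328% + 1.302336% + 8% = 16.135136%.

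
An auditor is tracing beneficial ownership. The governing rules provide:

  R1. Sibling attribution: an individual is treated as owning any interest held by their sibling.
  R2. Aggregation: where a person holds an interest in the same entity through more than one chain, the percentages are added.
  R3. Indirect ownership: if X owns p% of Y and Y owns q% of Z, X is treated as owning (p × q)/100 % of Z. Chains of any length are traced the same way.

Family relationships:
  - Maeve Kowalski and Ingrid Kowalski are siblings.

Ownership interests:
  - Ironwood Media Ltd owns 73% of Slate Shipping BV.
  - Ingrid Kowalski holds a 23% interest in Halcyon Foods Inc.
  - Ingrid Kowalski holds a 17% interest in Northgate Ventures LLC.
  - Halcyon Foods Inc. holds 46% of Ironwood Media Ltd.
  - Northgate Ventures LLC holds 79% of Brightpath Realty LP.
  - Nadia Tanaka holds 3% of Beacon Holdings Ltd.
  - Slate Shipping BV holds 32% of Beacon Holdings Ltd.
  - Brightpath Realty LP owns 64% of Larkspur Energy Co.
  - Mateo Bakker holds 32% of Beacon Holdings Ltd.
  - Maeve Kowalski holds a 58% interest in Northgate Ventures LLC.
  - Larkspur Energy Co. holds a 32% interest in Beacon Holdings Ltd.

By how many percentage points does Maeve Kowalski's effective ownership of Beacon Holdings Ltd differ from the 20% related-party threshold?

By sibling attribution (R1), Maeve Kowalski is treated as also owning Ingrid Kowalski's interest in Northgate Ventures LLC, giving 58% + 17% = 75%.
By sibling attribution (R1), Maeve Kowalski is treated as owning Ingrid Kowalski's 23% interest in Halcyon Foods Inc.
Chain via Northgate Ventures LLC → Brightpath Realty LP → Larkspur Energy Co. (R3): 75% × 79% × 64% × 32% = 12.1344% of Beacon Holdings Ltd.
Chain via Halcyon Foods Inc. → Ironwood Media Ltd → Slate Shipping BV (R3): 23% × 46% × 73% × 32% = 2.471488% of Beacon Holdings Ltd.
Aggregating (R2): 12.1344% + 2.471488% = 14.605888%.
14.605888% falls short of the 20% threshold by 5.394112 percentage points.

5.394112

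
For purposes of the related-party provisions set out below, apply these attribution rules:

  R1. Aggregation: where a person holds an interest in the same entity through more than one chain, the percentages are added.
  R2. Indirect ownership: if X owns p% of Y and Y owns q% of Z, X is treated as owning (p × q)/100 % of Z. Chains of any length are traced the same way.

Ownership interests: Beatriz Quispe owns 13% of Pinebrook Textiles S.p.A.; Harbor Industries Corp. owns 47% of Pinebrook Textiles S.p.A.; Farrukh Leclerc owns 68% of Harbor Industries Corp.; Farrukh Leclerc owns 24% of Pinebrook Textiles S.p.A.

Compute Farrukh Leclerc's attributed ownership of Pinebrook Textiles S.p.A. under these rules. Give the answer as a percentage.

Chain via Harbor Industries Corp. (R2): 68% × 47% = 31.96% of Pinebrook Textiles S.p.A.
Direct interest in Pinebrook Textiles S.p.A: 24%.
Aggregating (R1): 31.96% + 24% = 55.96%.

55.96%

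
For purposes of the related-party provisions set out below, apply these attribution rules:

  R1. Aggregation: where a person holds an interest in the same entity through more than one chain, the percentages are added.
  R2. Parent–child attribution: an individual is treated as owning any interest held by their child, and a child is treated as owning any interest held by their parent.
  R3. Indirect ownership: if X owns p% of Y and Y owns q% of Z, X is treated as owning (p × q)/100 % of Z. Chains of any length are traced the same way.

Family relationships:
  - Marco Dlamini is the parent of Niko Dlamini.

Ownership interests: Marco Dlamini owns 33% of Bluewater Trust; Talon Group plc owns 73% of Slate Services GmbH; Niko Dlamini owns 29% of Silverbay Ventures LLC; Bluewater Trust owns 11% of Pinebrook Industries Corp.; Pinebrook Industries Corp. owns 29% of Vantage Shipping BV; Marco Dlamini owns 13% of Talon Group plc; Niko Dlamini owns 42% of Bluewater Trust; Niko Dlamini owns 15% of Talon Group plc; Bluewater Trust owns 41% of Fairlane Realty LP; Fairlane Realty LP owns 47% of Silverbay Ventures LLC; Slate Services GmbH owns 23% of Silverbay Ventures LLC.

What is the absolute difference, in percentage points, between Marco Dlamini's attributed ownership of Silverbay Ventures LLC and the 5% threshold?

By parent–child attribution (R2), Marco Dlamini is treated as also owning Niko Dlamini's interest in Talon Group plc, giving 13% + 15% = 28%.
By parent–child attribution (R2), Marco Dlamini is treated as also owning Niko Dlamini's interest in Bluewater Trust, giving 33% + 42% = 75%.
By parent–child attribution (R2), Marco Dlamini is treated as owning Niko Dlamini's 29% interest in Silverbay Ventures LLC.
Chain via Talon Group plc → Slate Services GmbH (R3): 28% × 73% × 23% = 4.7012% of Silverbay Ventures LLC.
Chain via Bluewater Trust → Fairlane Realty LP (R3): 75% × 41% × 47% = 14.4525% of Silverbay Ventures LLC.
Direct interest in Silverbay Ventures LLC: 29%.
Aggregating (R1): 4.7012% + 14.4525% + 29% = 48.1537%.
48.1537% exceeds the 5% threshold by 43.1537 percentage points.

43.1537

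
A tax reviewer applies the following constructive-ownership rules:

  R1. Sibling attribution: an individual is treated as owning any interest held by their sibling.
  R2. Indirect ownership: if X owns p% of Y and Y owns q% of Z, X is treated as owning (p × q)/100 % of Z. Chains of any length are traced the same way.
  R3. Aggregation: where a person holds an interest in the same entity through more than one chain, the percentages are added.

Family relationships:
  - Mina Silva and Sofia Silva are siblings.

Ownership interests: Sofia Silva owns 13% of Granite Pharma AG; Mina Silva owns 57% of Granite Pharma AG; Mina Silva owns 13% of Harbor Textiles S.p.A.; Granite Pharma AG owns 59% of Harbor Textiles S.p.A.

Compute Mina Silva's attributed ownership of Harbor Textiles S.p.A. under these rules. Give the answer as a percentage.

By sibling attribution (R1), Mina Silva is treated as also owning Sofia Silva's interest in Granite Pharma AG, giving 57% + 13% = 70%.
Chain via Granite Pharma AG (R2): 70% × 59% = 41.3% of Harbor Textiles S.p.A.
Direct interest in Harbor Textiles S.p.A: 13%.
Aggregating (R3): 41.3% + 13% = 54.3%.

54.3%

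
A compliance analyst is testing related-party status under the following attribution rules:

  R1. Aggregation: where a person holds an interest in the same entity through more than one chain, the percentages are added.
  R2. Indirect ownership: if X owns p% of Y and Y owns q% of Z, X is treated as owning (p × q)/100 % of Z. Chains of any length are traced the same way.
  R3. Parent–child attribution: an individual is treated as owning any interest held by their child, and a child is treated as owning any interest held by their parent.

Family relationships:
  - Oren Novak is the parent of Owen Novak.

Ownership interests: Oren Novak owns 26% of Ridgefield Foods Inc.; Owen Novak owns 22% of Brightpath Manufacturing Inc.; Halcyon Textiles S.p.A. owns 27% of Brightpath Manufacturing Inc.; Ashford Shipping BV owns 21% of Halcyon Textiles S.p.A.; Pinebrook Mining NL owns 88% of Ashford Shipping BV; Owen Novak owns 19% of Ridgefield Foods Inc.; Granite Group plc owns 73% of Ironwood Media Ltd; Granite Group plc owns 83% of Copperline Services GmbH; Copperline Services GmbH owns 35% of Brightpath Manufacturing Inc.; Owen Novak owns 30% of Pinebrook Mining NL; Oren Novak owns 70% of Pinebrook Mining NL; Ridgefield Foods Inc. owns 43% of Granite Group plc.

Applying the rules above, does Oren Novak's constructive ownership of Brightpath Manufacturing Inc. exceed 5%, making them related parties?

By parent–child attribution (R3), Oren Novak is treated as also owning Owen Novak's interest in Pinebrook Mining NL, giving 70% + 30% = 100%.
By parent–child attribution (R3), Oren Novak is treated as also owning Owen Novak's interest in Ridgefield Foods Inc, giving 26% + 19% = 45%.
By parent–child attribution (R3), Oren Novak is treated as owning Owen Novak's 22% interest in Brightpath Manufacturing Inc.
Chain via Pinebrook Mining NL → Ashford Shipping BV → Halcyon Textiles S.p.A. (R2): 100% × 88% × 21% × 27% = 4.9896% of Brightpath Manufacturing Inc.
Chain via Ridgefield Foods Inc. → Granite Group plc → Copperline Services GmbH (R2): 45% × 43% × 83% × 35% = 5.621175% of Brightpath Manufacturing Inc.
Direct interest in Brightpath Manufacturing Inc: 22%.
Aggregating (R1): 4.9896% + 5.621175% + 22% = 32.610775%.
32.610775% exceeds the 5% threshold, so Oren is a related party to Brightpath Manufacturing Inc.

Yes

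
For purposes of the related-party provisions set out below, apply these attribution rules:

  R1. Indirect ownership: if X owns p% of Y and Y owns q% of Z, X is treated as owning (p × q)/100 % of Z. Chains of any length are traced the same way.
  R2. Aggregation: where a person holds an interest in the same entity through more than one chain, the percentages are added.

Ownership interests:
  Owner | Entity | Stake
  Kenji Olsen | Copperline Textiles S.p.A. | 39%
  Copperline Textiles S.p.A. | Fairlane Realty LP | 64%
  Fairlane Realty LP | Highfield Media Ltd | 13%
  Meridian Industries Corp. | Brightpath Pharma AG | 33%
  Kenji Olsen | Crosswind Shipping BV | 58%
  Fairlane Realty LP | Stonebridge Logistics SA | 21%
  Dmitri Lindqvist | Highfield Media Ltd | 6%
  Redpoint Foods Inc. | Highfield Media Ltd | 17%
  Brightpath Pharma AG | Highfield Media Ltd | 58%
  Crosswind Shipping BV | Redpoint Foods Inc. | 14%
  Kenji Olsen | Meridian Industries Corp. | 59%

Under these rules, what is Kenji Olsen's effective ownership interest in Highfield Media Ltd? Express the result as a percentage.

15.9178%

Chain via Copperline Textiles S.p.A. → Fairlane Realty LP (R1): 39% × 64% × 13% = 3.2448% of Highfield Media Ltd.
Chain via Crosswind Shipping BV → Redpoint Foods Inc. (R1): 58% × 14% × 17% = 1.3804% of Highfield Media Ltd.
Chain via Meridian Industries Corp. → Brightpath Pharma AG (R1): 59% × 33% × 58% = 11.2926% of Highfield Media Ltd.
Aggregating (R2): 3.2448% + 1.3804% + 11.2926% = 15.9178%.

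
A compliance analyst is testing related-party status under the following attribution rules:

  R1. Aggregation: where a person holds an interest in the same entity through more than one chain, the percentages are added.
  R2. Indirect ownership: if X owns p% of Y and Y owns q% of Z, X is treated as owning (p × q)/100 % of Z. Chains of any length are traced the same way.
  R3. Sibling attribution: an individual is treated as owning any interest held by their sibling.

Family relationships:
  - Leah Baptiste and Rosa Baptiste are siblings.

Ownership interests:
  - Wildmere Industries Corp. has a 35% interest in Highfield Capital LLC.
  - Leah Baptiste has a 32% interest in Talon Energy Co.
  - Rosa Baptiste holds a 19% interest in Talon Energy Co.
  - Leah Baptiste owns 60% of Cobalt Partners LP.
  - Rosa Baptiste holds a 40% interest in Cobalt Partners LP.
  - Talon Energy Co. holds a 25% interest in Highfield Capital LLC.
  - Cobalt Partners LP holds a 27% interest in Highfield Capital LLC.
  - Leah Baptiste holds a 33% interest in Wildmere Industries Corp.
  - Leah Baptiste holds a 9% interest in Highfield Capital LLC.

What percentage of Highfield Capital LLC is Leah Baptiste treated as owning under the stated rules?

By sibling attribution (R3), Leah Baptiste is treated as also owning Rosa Baptiste's interest in Talon Energy Co, giving 32% + 19% = 51%.
By sibling attribution (R3), Leah Baptiste is treated as also owning Rosa Baptiste's interest in Cobalt Partners LP, giving 60% + 40% = 100%.
Chain via Talon Energy Co. (R2): 51% × 25% = 12.75% of Highfield Capital LLC.
Chain via Wildmere Industries Corp. (R2): 33% × 35% = 11.55% of Highfield Capital LLC.
Chain via Cobalt Partners LP (R2): 100% × 27% = 27% of Highfield Capital LLC.
Direct interest in Highfield Capital LLC: 9%.
Aggregating (R1): 12.75% + 11.55% + 27% + 9% = 60.3%.

60.3%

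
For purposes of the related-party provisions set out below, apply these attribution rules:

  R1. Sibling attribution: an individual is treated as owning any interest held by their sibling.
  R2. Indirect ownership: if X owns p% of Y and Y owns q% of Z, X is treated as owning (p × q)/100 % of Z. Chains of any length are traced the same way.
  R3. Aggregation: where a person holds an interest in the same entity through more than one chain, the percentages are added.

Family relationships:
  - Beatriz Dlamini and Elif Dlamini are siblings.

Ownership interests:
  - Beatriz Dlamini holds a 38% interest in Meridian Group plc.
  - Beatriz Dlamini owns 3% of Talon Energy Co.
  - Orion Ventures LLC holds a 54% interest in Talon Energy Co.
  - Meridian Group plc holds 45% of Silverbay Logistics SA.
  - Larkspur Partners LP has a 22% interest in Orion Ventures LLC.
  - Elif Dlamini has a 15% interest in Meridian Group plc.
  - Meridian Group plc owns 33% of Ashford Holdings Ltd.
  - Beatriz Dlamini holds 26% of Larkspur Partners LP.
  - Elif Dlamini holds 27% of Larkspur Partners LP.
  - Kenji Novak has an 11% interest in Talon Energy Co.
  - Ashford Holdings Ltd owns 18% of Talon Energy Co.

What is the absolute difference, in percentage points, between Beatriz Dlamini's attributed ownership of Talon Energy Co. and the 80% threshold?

By sibling attribution (R1), Beatriz Dlamini is treated as also owning Elif Dlamini's interest in Larkspur Partners LP, giving 26% + 27% = 53%.
By sibling attribution (R1), Beatriz Dlamini is treated as also owning Elif Dlamini's interest in Meridian Group plc, giving 38% + 15% = 53%.
Chain via Larkspur Partners LP → Orion Ventures LLC (R2): 53% × 22% × 54% = 6.2964% of Talon Energy Co.
Chain via Meridian Group plc → Ashford Holdings Ltd (R2): 53% × 33% × 18% = 3.1482% of Talon Energy Co.
Direct interest in Talon Energy Co: 3%.
Aggregating (R3): 6.2964% + 3.1482% + 3% = 12.4446%.
12.4446% falls short of the 80% threshold by 67.5554 percentage points.

67.5554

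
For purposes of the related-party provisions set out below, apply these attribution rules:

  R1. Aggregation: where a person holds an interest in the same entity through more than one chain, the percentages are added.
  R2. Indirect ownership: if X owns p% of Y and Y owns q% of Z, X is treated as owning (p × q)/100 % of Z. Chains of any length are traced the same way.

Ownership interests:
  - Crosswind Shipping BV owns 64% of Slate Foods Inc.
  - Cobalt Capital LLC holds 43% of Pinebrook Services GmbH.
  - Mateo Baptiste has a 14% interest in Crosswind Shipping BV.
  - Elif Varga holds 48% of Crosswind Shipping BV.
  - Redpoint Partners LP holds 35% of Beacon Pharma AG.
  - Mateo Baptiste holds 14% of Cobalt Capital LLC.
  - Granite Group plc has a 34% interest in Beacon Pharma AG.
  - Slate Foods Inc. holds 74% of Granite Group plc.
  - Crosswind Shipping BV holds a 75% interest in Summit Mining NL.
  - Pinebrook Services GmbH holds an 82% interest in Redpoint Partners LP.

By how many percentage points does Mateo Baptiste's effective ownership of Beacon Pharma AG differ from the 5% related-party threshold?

Chain via Cobalt Capital LLC → Pinebrook Services GmbH → Redpoint Partners LP (R2): 14% × 43% × 82% × 35% = 1.72774% of Beacon Pharma AG.
Chain via Crosswind Shipping BV → Slate Foods Inc. → Granite Group plc (R2): 14% × 64% × 74% × 34% = 2.254336% of Beacon Pharma AG.
Aggregating (R1): 1.72774% + 2.254336% = 3.982076%.
3.982076% falls short of the 5% threshold by 1.017924 percentage points.

1.017924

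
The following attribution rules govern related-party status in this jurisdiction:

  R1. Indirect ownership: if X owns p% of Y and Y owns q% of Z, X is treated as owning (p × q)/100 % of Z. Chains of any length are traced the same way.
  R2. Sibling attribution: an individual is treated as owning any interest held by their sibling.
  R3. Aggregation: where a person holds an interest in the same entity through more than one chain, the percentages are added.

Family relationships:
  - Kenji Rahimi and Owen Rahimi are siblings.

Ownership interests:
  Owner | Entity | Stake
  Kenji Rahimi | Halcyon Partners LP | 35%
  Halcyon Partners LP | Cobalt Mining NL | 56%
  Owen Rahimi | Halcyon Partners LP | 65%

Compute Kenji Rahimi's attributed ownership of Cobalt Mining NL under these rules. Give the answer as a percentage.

By sibling attribution (R2), Kenji Rahimi is treated as also owning Owen Rahimi's interest in Halcyon Partners LP, giving 35% + 65% = 100%.
Chain via Halcyon Partners LP (R1): 100% × 56% = 56% of Cobalt Mining NL.

56%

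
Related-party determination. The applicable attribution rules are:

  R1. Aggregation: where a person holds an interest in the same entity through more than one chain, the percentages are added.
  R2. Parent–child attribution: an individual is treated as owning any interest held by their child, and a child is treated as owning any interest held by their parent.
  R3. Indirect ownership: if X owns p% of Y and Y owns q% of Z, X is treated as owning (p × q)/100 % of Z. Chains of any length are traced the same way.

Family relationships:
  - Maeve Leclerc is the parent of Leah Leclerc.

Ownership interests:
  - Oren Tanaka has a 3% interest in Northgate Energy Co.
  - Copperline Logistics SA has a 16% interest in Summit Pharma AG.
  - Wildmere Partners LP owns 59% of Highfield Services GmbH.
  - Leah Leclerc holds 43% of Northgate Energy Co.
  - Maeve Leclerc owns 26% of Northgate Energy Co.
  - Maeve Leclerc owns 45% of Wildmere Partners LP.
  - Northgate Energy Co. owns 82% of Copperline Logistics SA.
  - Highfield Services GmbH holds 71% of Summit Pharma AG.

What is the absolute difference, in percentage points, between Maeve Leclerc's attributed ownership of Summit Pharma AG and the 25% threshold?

By parent–child attribution (R2), Maeve Leclerc is treated as also owning Leah Leclerc's interest in Northgate Energy Co, giving 26% + 43% = 69%.
Chain via Wildmere Partners LP → Highfield Services GmbH (R3): 45% × 59% × 71% = 18.8505% of Summit Pharma AG.
Chain via Northgate Energy Co. → Copperline Logistics SA (R3): 69% × 82% × 16% = 9.0528% of Summit Pharma AG.
Aggregating (R1): 18.8505% + 9.0528% = 27.9033%.
27.9033% exceeds the 25% threshold by 2.9033 percentage points.

2.9033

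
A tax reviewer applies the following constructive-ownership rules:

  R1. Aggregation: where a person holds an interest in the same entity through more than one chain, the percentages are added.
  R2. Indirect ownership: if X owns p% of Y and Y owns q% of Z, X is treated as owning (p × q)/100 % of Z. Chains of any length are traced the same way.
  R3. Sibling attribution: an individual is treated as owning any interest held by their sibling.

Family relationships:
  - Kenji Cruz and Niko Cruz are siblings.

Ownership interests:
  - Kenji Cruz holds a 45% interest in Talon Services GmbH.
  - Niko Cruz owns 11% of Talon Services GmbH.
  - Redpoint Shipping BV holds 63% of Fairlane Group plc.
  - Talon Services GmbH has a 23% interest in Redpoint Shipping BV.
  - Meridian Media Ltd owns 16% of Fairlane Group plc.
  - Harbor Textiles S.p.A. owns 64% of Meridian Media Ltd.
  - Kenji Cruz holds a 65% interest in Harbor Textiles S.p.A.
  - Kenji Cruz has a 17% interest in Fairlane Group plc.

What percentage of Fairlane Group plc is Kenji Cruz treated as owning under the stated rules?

By sibling attribution (R3), Kenji Cruz is treated as also owning Niko Cruz's interest in Talon Services GmbH, giving 45% + 11% = 56%.
Chain via Harbor Textiles S.p.A. → Meridian Media Ltd (R2): 65% × 64% × 16% = 6.656% of Fairlane Group plc.
Chain via Talon Services GmbH → Redpoint Shipping BV (R2): 56% × 23% × 63% = 8.1144% of Fairlane Group plc.
Direct interest in Fairlane Group plc: 17%.
Aggregating (R1): 6.656% + 8.1144% + 17% = 31.7704%.

31.7704%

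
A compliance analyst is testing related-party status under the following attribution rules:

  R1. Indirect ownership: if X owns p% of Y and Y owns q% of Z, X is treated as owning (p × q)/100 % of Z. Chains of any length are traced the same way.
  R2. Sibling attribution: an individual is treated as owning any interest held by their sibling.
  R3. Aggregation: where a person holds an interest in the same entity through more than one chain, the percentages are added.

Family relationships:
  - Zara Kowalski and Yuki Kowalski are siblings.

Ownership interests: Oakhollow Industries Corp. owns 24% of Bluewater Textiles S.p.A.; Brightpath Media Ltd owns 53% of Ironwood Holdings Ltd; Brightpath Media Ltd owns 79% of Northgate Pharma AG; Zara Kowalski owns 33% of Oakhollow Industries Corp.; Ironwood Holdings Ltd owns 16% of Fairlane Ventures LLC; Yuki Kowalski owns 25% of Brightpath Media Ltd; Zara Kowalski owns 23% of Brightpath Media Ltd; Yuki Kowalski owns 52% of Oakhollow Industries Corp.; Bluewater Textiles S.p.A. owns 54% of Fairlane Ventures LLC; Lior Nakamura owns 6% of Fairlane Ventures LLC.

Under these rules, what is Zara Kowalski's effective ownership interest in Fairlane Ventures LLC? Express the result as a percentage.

15.0864%

By sibling attribution (R2), Zara Kowalski is treated as also owning Yuki Kowalski's interest in Oakhollow Industries Corp, giving 33% + 52% = 85%.
By sibling attribution (R2), Zara Kowalski is treated as also owning Yuki Kowalski's interest in Brightpath Media Ltd, giving 23% + 25% = 48%.
Chain via Oakhollow Industries Corp. → Bluewater Textiles S.p.A. (R1): 85% × 24% × 54% = 11.016% of Fairlane Ventures LLC.
Chain via Brightpath Media Ltd → Ironwood Holdings Ltd (R1): 48% × 53% × 16% = 4.0704% of Fairlane Ventures LLC.
Aggregating (R3): 11.016% + 4.0704% = 15.0864%.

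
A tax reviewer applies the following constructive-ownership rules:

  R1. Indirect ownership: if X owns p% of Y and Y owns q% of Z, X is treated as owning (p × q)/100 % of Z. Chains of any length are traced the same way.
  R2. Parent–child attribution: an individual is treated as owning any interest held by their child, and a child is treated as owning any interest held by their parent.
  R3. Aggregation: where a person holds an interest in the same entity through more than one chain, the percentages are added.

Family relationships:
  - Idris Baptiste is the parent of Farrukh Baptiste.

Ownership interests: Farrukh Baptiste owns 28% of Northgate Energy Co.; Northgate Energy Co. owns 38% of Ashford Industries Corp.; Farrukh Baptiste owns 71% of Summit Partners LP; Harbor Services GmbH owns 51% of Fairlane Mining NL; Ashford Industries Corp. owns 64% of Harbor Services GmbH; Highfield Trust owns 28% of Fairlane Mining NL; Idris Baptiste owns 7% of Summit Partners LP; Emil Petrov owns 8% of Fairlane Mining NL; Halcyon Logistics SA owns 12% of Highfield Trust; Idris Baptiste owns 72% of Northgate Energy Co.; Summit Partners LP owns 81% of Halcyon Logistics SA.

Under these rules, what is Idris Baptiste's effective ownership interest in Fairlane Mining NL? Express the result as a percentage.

By parent–child attribution (R2), Idris Baptiste is treated as also owning Farrukh Baptiste's interest in Summit Partners LP, giving 7% + 71% = 78%.
By parent–child attribution (R2), Idris Baptiste is treated as also owning Farrukh Baptiste's interest in Northgate Energy Co, giving 72% + 28% = 100%.
Chain via Summit Partners LP → Halcyon Logistics SA → Highfield Trust (R1): 78% × 81% × 12% × 28% = 2.122848% of Fairlane Mining NL.
Chain via Northgate Energy Co. → Ashford Industries Corp. → Harbor Services GmbH (R1): 100% × 38% × 64% × 51% = 12.4032% of Fairlane Mining NL.
Aggregating (R3): 2.122848% + 12.4032% = 14.526048%.

14.526048%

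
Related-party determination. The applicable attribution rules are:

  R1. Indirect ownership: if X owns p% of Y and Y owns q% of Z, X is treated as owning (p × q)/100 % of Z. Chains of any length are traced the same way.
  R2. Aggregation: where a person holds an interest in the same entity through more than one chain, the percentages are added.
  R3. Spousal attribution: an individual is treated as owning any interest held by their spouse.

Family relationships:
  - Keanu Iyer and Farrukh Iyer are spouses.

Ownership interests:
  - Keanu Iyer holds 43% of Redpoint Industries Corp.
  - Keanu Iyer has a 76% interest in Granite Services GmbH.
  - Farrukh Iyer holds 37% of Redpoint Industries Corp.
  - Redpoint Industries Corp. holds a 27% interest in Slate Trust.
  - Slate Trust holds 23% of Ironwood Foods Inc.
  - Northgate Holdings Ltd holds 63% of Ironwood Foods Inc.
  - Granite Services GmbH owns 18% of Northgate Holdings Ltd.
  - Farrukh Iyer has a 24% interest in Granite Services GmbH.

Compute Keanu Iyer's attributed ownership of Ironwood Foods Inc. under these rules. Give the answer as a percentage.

By spousal attribution (R3), Keanu Iyer is treated as also owning Farrukh Iyer's interest in Granite Services GmbH, giving 76% + 24% = 100%.
By spousal attribution (R3), Keanu Iyer is treated as also owning Farrukh Iyer's interest in Redpoint Industries Corp, giving 43% + 37% = 80%.
Chain via Granite Services GmbH → Northgate Holdings Ltd (R1): 100% × 18% × 63% = 11.34% of Ironwood Foods Inc.
Chain via Redpoint Industries Corp. → Slate Trust (R1): 80% × 27% × 23% = 4.968% of Ironwood Foods Inc.
Aggregating (R2): 11.34% + 4.968% = 16.308%.

16.308%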